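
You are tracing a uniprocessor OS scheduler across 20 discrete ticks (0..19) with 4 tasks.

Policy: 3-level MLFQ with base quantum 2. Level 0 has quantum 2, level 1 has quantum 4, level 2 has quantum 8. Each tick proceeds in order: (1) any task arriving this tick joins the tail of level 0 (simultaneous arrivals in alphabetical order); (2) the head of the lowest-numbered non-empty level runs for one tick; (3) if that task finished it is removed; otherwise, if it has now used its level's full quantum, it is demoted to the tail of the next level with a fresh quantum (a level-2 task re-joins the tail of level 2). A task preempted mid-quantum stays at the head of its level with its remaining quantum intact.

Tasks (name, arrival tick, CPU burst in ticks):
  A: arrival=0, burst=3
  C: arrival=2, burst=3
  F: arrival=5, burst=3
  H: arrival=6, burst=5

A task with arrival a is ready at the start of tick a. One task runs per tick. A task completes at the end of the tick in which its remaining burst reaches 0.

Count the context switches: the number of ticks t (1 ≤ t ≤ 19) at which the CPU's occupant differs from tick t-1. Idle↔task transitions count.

t=0: L0/L1/L2 = A/-/- → run A
t=1: L0/L1/L2 = A/-/- → run A
t=2: L0/L1/L2 = C/A/- → run C
t=3: L0/L1/L2 = C/A/- → run C
t=4: L0/L1/L2 = -/AC/- → run A
t=5: L0/L1/L2 = F/C/- → run F
t=6: L0/L1/L2 = FH/C/- → run F
t=7: L0/L1/L2 = H/CF/- → run H
t=8: L0/L1/L2 = H/CF/- → run H
t=9: L0/L1/L2 = -/CFH/- → run C
t=10: L0/L1/L2 = -/FH/- → run F
t=11: L0/L1/L2 = -/H/- → run H
t=12: L0/L1/L2 = -/H/- → run H
t=13: L0/L1/L2 = -/H/- → run H
t=14: (idle)
t=15: (idle)
t=16: (idle)
t=17: (idle)
t=18: (idle)
t=19: (idle)

context switches = 8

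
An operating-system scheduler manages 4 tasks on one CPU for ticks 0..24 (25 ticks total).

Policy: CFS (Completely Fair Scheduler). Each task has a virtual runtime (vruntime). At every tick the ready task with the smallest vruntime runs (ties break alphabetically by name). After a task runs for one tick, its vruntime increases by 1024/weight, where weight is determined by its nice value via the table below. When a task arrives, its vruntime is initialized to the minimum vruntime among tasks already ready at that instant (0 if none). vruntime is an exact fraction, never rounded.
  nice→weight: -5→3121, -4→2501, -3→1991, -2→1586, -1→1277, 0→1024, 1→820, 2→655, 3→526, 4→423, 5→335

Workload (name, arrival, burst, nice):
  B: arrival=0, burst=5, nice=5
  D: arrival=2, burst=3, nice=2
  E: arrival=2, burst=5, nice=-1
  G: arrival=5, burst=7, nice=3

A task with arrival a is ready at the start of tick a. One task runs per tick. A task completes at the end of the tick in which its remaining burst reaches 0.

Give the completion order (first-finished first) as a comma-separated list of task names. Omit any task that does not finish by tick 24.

t=0: vr[B=0] → run B
t=1: vr[B=1024/335] → run B
t=2: vr[B=2048/335 D=2048/335 E=2048/335] → run B
t=3: vr[B=3072/335 D=2048/335 E=2048/335] → run D
t=4: vr[B=3072/335 D=336896/43885 E=2048/335] → run E
t=5: vr[B=3072/335 D=336896/43885 E=2958336/427795 G=2958336/427795] → run E
t=6: vr[B=3072/335 D=336896/43885 E=3301376/427795 G=2958336/427795] → run G
t=7: vr[B=3072/335 D=336896/43885 E=3301376/427795 G=997073408/112510085] → run D
t=8: vr[B=3072/335 D=405504/43885 E=3301376/427795 G=997073408/112510085] → run E
t=9: vr[B=3072/335 D=405504/43885 E=3644416/427795 G=997073408/112510085] → run E
t=10: vr[B=3072/335 D=405504/43885 E=3987456/427795 G=997073408/112510085] → run G
t=11: vr[B=3072/335 D=405504/43885 E=3987456/427795 G=1216104448/112510085] → run B
t=12: vr[B=4096/335 D=405504/43885 E=3987456/427795 G=1216104448/112510085] → run D
t=13: vr[B=4096/335 E=3987456/427795 G=1216104448/112510085] → run E
t=14: vr[B=4096/335 G=1216104448/112510085] → run G
t=15: vr[B=4096/335 G=1435135488/112510085] → run B
t=16: vr[G=1435135488/112510085] → run G
t=17: vr[G=1654166528/112510085] → run G
t=18: vr[G=1873197568/112510085] → run G
t=19: vr[G=2092228608/112510085] → run G
t=20: (idle)
t=21: (idle)
t=22: (idle)
t=23: (idle)
t=24: (idle)

completion order = D, E, B, G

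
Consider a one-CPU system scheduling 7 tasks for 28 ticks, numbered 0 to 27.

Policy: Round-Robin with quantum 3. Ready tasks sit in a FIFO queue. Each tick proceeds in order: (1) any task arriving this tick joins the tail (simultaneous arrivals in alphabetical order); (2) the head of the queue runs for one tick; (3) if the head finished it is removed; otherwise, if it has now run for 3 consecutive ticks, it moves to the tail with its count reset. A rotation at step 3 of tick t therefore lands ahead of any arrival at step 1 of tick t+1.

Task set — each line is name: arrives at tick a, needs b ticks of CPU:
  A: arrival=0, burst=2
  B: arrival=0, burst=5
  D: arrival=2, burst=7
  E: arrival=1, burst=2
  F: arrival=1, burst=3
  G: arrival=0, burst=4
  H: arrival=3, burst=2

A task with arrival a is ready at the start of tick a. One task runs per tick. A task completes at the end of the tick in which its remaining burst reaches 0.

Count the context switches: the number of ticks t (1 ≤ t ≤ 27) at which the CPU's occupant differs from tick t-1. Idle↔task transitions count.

context switches = 10

t=0: queue=[A,B,G] q_used=0 → run A
t=1: queue=[A,B,G,E,F] q_used=1 → run A
t=2: queue=[B,G,E,F,D] q_used=0 → run B
t=3: queue=[B,G,E,F,D,H] q_used=1 → run B
t=4: queue=[B,G,E,F,D,H] q_used=2 → run B
t=5: queue=[G,E,F,D,H,B] q_used=0 → run G
t=6: queue=[G,E,F,D,H,B] q_used=1 → run G
t=7: queue=[G,E,F,D,H,B] q_used=2 → run G
t=8: queue=[E,F,D,H,B,G] q_used=0 → run E
t=9: queue=[E,F,D,H,B,G] q_used=1 → run E
t=10: queue=[F,D,H,B,G] q_used=0 → run F
t=11: queue=[F,D,H,B,G] q_used=1 → run F
t=12: queue=[F,D,H,B,G] q_used=2 → run F
t=13: queue=[D,H,B,G] q_used=0 → run D
t=14: queue=[D,H,B,G] q_used=1 → run D
t=15: queue=[D,H,B,G] q_used=2 → run D
t=16: queue=[H,B,G,D] q_used=0 → run H
t=17: queue=[H,B,G,D] q_used=1 → run H
t=18: queue=[B,G,D] q_used=0 → run B
t=19: queue=[B,G,D] q_used=1 → run B
t=20: queue=[G,D] q_used=0 → run G
t=21: queue=[D] q_used=0 → run D
t=22: queue=[D] q_used=1 → run D
t=23: queue=[D] q_used=2 → run D
t=24: queue=[D] q_used=0 → run D
t=25: (idle)
t=26: (idle)
t=27: (idle)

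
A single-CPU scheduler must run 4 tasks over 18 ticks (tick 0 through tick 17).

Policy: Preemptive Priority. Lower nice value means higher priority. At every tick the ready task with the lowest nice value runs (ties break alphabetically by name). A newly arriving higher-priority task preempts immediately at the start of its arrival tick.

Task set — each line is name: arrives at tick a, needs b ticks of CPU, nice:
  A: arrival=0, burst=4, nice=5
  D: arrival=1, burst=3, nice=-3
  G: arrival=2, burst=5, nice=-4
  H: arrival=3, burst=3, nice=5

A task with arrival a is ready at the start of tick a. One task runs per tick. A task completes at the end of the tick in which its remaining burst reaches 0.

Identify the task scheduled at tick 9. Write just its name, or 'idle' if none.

t=0: ready={A} → run A
t=1: ready={A,D} → run D
t=2: ready={A,D,G} → run G
t=3: ready={A,D,G,H} → run G
t=4: ready={A,D,G,H} → run G
t=5: ready={A,D,G,H} → run G
t=6: ready={A,D,G,H} → run G
t=7: ready={A,D,H} → run D
t=8: ready={A,D,H} → run D
t=9: ready={A,H} → run A
t=10: ready={A,H} → run A
t=11: ready={A,H} → run A
t=12: ready={H} → run H
t=13: ready={H} → run H
t=14: ready={H} → run H
t=15: (idle)
t=16: (idle)
t=17: (idle)

running at tick 9 = A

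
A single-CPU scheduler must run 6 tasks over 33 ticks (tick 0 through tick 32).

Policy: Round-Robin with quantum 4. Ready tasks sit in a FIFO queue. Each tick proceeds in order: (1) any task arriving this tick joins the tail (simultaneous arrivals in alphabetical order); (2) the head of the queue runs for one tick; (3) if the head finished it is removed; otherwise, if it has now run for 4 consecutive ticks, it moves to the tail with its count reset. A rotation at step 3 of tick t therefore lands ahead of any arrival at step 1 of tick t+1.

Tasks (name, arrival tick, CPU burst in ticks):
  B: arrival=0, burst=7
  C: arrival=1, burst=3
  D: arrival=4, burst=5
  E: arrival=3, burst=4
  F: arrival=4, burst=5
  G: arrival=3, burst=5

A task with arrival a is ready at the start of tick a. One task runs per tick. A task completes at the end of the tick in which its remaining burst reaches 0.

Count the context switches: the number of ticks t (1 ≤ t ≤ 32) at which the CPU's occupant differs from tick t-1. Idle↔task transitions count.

context switches = 10

t=0: queue=[B] q_used=0 → run B
t=1: queue=[B,C] q_used=1 → run B
t=2: queue=[B,C] q_used=2 → run B
t=3: queue=[B,C,E,G] q_used=3 → run B
t=4: queue=[C,E,G,B,D,F] q_used=0 → run C
t=5: queue=[C,E,G,B,D,F] q_used=1 → run C
t=6: queue=[C,E,G,B,D,F] q_used=2 → run C
t=7: queue=[E,G,B,D,F] q_used=0 → run E
t=8: queue=[E,G,B,D,F] q_used=1 → run E
t=9: queue=[E,G,B,D,F] q_used=2 → run E
t=10: queue=[E,G,B,D,F] q_used=3 → run E
t=11: queue=[G,B,D,F] q_used=0 → run G
t=12: queue=[G,B,D,F] q_used=1 → run G
t=13: queue=[G,B,D,F] q_used=2 → run G
t=14: queue=[G,B,D,F] q_used=3 → run G
t=15: queue=[B,D,F,G] q_used=0 → run B
t=16: queue=[B,D,F,G] q_used=1 → run B
t=17: queue=[B,D,F,G] q_used=2 → run B
t=18: queue=[D,F,G] q_used=0 → run D
t=19: queue=[D,F,G] q_used=1 → run D
t=20: queue=[D,F,G] q_used=2 → run D
t=21: queue=[D,F,G] q_used=3 → run D
t=22: queue=[F,G,D] q_used=0 → run F
t=23: queue=[F,G,D] q_used=1 → run F
t=24: queue=[F,G,D] q_used=2 → run F
t=25: queue=[F,G,D] q_used=3 → run F
t=26: queue=[G,D,F] q_used=0 → run G
t=27: queue=[D,F] q_used=0 → run D
t=28: queue=[F] q_used=0 → run F
t=29: (idle)
t=30: (idle)
t=31: (idle)
t=32: (idle)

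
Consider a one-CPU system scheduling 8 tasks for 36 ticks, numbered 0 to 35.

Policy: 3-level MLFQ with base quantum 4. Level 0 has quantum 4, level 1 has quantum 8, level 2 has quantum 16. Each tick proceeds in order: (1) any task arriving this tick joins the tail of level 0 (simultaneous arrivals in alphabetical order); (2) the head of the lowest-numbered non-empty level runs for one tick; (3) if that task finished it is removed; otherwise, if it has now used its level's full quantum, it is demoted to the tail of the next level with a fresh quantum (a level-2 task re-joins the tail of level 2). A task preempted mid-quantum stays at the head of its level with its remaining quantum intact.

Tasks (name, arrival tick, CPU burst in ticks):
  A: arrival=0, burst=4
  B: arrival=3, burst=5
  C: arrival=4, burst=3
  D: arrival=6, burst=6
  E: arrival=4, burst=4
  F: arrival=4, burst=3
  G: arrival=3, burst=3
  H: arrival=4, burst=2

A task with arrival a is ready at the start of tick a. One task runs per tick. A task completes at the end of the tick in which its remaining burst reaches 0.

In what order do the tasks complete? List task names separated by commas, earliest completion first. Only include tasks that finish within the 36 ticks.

t=0: L0/L1/L2 = A/-/- → run A
t=1: L0/L1/L2 = A/-/- → run A
t=2: L0/L1/L2 = A/-/- → run A
t=3: L0/L1/L2 = ABG/-/- → run A
t=4: L0/L1/L2 = BGCEFH/-/- → run B
t=5: L0/L1/L2 = BGCEFH/-/- → run B
t=6: L0/L1/L2 = BGCEFHD/-/- → run B
t=7: L0/L1/L2 = BGCEFHD/-/- → run B
t=8: L0/L1/L2 = GCEFHD/B/- → run G
t=9: L0/L1/L2 = GCEFHD/B/- → run G
t=10: L0/L1/L2 = GCEFHD/B/- → run G
t=11: L0/L1/L2 = CEFHD/B/- → run C
t=12: L0/L1/L2 = CEFHD/B/- → run C
t=13: L0/L1/L2 = CEFHD/B/- → run C
t=14: L0/L1/L2 = EFHD/B/- → run E
t=15: L0/L1/L2 = EFHD/B/- → run E
t=16: L0/L1/L2 = EFHD/B/- → run E
t=17: L0/L1/L2 = EFHD/B/- → run E
t=18: L0/L1/L2 = FHD/B/- → run F
t=19: L0/L1/L2 = FHD/B/- → run F
t=20: L0/L1/L2 = FHD/B/- → run F
t=21: L0/L1/L2 = HD/B/- → run H
t=22: L0/L1/L2 = HD/B/- → run H
t=23: L0/L1/L2 = D/B/- → run D
t=24: L0/L1/L2 = D/B/- → run D
t=25: L0/L1/L2 = D/B/- → run D
t=26: L0/L1/L2 = D/B/- → run D
t=27: L0/L1/L2 = -/BD/- → run B
t=28: L0/L1/L2 = -/D/- → run D
t=29: L0/L1/L2 = -/D/- → run D
t=30: (idle)
t=31: (idle)
t=32: (idle)
t=33: (idle)
t=34: (idle)
t=35: (idle)

completion order = A, G, C, E, F, H, B, D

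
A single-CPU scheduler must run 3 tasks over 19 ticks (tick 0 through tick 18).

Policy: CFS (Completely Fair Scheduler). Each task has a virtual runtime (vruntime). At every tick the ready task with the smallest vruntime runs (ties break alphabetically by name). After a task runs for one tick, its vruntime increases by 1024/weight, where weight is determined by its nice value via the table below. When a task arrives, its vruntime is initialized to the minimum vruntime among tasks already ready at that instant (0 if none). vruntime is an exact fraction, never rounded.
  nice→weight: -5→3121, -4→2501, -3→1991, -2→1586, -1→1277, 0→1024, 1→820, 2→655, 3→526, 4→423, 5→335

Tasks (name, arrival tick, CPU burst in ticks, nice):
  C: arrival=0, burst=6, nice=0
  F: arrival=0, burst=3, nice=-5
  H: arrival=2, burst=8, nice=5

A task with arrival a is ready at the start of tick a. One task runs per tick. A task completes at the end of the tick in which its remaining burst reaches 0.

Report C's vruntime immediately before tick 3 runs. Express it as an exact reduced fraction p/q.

t=0: vr[C=0 F=0] → run C
t=1: vr[C=1 F=0] → run F
t=2: vr[C=1 F=1024/3121 H=1024/3121] → run F
t=3: vr[C=1 F=2048/3121 H=1024/3121] → run H
t=4: vr[C=1 F=2048/3121 H=3538944/1045535] → run F
t=5: vr[C=1 H=3538944/1045535] → run C
t=6: vr[C=2 H=3538944/1045535] → run C
t=7: vr[C=3 H=3538944/1045535] → run C
t=8: vr[C=4 H=3538944/1045535] → run H
t=9: vr[C=4 H=6734848/1045535] → run C
t=10: vr[C=5 H=6734848/1045535] → run C
t=11: vr[H=6734848/1045535] → run H
t=12: vr[H=9930752/1045535] → run H
t=13: vr[H=13126656/1045535] → run H
t=14: vr[H=3264512/209107] → run H
t=15: vr[H=19518464/1045535] → run H
t=16: vr[H=22714368/1045535] → run H
t=17: (idle)
t=18: (idle)

vruntime(C, start of tick 3) = 1/1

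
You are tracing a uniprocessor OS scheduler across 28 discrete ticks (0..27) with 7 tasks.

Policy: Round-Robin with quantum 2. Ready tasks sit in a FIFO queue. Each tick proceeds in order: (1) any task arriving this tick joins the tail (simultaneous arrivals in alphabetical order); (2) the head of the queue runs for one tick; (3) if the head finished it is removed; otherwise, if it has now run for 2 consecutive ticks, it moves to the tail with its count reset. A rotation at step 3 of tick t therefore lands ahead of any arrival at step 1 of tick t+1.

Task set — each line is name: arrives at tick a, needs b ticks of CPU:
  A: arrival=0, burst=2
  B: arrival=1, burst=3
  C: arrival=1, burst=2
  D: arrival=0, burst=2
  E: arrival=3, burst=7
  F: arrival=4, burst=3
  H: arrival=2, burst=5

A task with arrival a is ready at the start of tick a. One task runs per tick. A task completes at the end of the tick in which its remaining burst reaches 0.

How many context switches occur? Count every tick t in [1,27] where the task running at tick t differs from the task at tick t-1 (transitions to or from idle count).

context switches = 13

t=0: queue=[A,D] q_used=0 → run A
t=1: queue=[A,D,B,C] q_used=1 → run A
t=2: queue=[D,B,C,H] q_used=0 → run D
t=3: queue=[D,B,C,H,E] q_used=1 → run D
t=4: queue=[B,C,H,E,F] q_used=0 → run B
t=5: queue=[B,C,H,E,F] q_used=1 → run B
t=6: queue=[C,H,E,F,B] q_used=0 → run C
t=7: queue=[C,H,E,F,B] q_used=1 → run C
t=8: queue=[H,E,F,B] q_used=0 → run H
t=9: queue=[H,E,F,B] q_used=1 → run H
t=10: queue=[E,F,B,H] q_used=0 → run E
t=11: queue=[E,F,B,H] q_used=1 → run E
t=12: queue=[F,B,H,E] q_used=0 → run F
t=13: queue=[F,B,H,E] q_used=1 → run F
t=14: queue=[B,H,E,F] q_used=0 → run B
t=15: queue=[H,E,F] q_used=0 → run H
t=16: queue=[H,E,F] q_used=1 → run H
t=17: queue=[E,F,H] q_used=0 → run E
t=18: queue=[E,F,H] q_used=1 → run E
t=19: queue=[F,H,E] q_used=0 → run F
t=20: queue=[H,E] q_used=0 → run H
t=21: queue=[E] q_used=0 → run E
t=22: queue=[E] q_used=1 → run E
t=23: queue=[E] q_used=0 → run E
t=24: (idle)
t=25: (idle)
t=26: (idle)
t=27: (idle)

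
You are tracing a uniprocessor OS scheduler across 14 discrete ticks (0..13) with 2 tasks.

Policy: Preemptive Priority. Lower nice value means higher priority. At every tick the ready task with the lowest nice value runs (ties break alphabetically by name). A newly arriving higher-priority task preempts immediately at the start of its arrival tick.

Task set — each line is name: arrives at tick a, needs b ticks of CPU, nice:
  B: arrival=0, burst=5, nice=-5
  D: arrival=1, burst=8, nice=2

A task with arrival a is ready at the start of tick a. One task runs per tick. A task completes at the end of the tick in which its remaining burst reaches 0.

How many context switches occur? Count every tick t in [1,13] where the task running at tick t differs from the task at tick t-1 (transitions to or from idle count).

context switches = 2

t=0: ready={B} → run B
t=1: ready={B,D} → run B
t=2: ready={B,D} → run B
t=3: ready={B,D} → run B
t=4: ready={B,D} → run B
t=5: ready={D} → run D
t=6: ready={D} → run D
t=7: ready={D} → run D
t=8: ready={D} → run D
t=9: ready={D} → run D
t=10: ready={D} → run D
t=11: ready={D} → run D
t=12: ready={D} → run D
t=13: (idle)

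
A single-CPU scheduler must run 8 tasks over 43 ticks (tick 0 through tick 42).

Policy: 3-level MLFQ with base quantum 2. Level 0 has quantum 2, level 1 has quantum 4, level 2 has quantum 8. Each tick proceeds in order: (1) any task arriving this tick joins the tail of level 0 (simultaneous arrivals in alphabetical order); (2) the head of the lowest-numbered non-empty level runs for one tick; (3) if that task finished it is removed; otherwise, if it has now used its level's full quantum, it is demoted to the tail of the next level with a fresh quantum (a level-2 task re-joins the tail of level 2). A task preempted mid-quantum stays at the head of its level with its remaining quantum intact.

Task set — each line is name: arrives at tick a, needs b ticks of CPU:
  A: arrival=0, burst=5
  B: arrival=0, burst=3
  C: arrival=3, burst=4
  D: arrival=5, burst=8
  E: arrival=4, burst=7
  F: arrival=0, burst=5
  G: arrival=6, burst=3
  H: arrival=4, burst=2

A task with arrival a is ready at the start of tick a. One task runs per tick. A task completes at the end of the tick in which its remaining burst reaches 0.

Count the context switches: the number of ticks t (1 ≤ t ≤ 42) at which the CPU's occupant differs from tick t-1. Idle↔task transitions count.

t=0: L0/L1/L2 = ABF/-/- → run A
t=1: L0/L1/L2 = ABF/-/- → run A
t=2: L0/L1/L2 = BF/A/- → run B
t=3: L0/L1/L2 = BFC/A/- → run B
t=4: L0/L1/L2 = FCEH/AB/- → run F
t=5: L0/L1/L2 = FCEHD/AB/- → run F
t=6: L0/L1/L2 = CEHDG/ABF/- → run C
t=7: L0/L1/L2 = CEHDG/ABF/- → run C
t=8: L0/L1/L2 = EHDG/ABFC/- → run E
t=9: L0/L1/L2 = EHDG/ABFC/- → run E
t=10: L0/L1/L2 = HDG/ABFCE/- → run H
t=11: L0/L1/L2 = HDG/ABFCE/- → run H
t=12: L0/L1/L2 = DG/ABFCE/- → run D
t=13: L0/L1/L2 = DG/ABFCE/- → run D
t=14: L0/L1/L2 = G/ABFCED/- → run G
t=15: L0/L1/L2 = G/ABFCED/- → run G
t=16: L0/L1/L2 = -/ABFCEDG/- → run A
t=17: L0/L1/L2 = -/ABFCEDG/- → run A
t=18: L0/L1/L2 = -/ABFCEDG/- → run A
t=19: L0/L1/L2 = -/BFCEDG/- → run B
t=20: L0/L1/L2 = -/FCEDG/- → run F
t=21: L0/L1/L2 = -/FCEDG/- → run F
t=22: L0/L1/L2 = -/FCEDG/- → run F
t=23: L0/L1/L2 = -/CEDG/- → run C
t=24: L0/L1/L2 = -/CEDG/- → run C
t=25: L0/L1/L2 = -/EDG/- → run E
t=26: L0/L1/L2 = -/EDG/- → run E
t=27: L0/L1/L2 = -/EDG/- → run E
t=28: L0/L1/L2 = -/EDG/- → run E
t=29: L0/L1/L2 = -/DG/E → run D
t=30: L0/L1/L2 = -/DG/E → run D
t=31: L0/L1/L2 = -/DG/E → run D
t=32: L0/L1/L2 = -/DG/E → run D
t=33: L0/L1/L2 = -/G/ED → run G
t=34: L0/L1/L2 = -/-/ED → run E
t=35: L0/L1/L2 = -/-/D → run D
t=36: L0/L1/L2 = -/-/D → run D
t=37: (idle)
t=38: (idle)
t=39: (idle)
t=40: (idle)
t=41: (idle)
t=42: (idle)

context switches = 17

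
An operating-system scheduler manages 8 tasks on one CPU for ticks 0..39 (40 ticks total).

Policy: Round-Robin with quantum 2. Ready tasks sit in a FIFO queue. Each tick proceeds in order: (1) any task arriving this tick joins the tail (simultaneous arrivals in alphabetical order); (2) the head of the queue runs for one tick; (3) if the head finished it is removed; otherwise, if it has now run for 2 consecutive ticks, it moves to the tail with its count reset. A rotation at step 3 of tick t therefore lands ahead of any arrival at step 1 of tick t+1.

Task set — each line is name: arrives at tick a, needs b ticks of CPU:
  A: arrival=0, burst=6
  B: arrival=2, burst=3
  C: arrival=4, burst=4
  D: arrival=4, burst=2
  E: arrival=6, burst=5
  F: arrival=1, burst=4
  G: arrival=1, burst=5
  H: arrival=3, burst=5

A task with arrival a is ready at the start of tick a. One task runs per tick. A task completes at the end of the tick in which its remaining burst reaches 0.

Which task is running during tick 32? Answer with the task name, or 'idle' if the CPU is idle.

t=0: queue=[A] q_used=0 → run A
t=1: queue=[A,F,G] q_used=1 → run A
t=2: queue=[F,G,A,B] q_used=0 → run F
t=3: queue=[F,G,A,B,H] q_used=1 → run F
t=4: queue=[G,A,B,H,F,C,D] q_used=0 → run G
t=5: queue=[G,A,B,H,F,C,D] q_used=1 → run G
t=6: queue=[A,B,H,F,C,D,G,E] q_used=0 → run A
t=7: queue=[A,B,H,F,C,D,G,E] q_used=1 → run A
t=8: queue=[B,H,F,C,D,G,E,A] q_used=0 → run B
t=9: queue=[B,H,F,C,D,G,E,A] q_used=1 → run B
t=10: queue=[H,F,C,D,G,E,A,B] q_used=0 → run H
t=11: queue=[H,F,C,D,G,E,A,B] q_used=1 → run H
t=12: queue=[F,C,D,G,E,A,B,H] q_used=0 → run F
t=13: queue=[F,C,D,G,E,A,B,H] q_used=1 → run F
t=14: queue=[C,D,G,E,A,B,H] q_used=0 → run C
t=15: queue=[C,D,G,E,A,B,H] q_used=1 → run C
t=16: queue=[D,G,E,A,B,H,C] q_used=0 → run D
t=17: queue=[D,G,E,A,B,H,C] q_used=1 → run D
t=18: queue=[G,E,A,B,H,C] q_used=0 → run G
t=19: queue=[G,E,A,B,H,C] q_used=1 → run G
t=20: queue=[E,A,B,H,C,G] q_used=0 → run E
t=21: queue=[E,A,B,H,C,G] q_used=1 → run E
t=22: queue=[A,B,H,C,G,E] q_used=0 → run A
t=23: queue=[A,B,H,C,G,E] q_used=1 → run A
t=24: queue=[B,H,C,G,E] q_used=0 → run B
t=25: queue=[H,C,G,E] q_used=0 → run H
t=26: queue=[H,C,G,E] q_used=1 → run H
t=27: queue=[C,G,E,H] q_used=0 → run C
t=28: queue=[C,G,E,H] q_used=1 → run C
t=29: queue=[G,E,H] q_used=0 → run G
t=30: queue=[E,H] q_used=0 → run E
t=31: queue=[E,H] q_used=1 → run E
t=32: queue=[H,E] q_used=0 → run H
t=33: queue=[E] q_used=0 → run E
t=34: (idle)
t=35: (idle)
t=36: (idle)
t=37: (idle)
t=38: (idle)
t=39: (idle)

running at tick 32 = H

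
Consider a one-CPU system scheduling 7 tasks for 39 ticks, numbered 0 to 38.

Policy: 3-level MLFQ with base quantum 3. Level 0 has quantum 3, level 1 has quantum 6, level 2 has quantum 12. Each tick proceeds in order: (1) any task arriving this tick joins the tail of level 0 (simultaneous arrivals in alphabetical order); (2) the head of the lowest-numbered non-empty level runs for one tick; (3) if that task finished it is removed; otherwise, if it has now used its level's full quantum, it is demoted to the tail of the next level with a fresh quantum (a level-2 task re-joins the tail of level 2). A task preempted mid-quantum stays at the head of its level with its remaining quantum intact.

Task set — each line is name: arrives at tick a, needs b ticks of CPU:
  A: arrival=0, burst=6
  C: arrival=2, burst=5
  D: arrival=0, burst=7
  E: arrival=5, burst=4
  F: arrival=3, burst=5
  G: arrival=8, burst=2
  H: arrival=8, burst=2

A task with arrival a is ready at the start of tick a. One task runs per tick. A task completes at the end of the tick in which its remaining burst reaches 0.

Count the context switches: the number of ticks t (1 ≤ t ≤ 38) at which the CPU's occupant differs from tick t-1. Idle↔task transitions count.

context switches = 12

t=0: L0/L1/L2 = AD/-/- → run A
t=1: L0/L1/L2 = AD/-/- → run A
t=2: L0/L1/L2 = ADC/-/- → run A
t=3: L0/L1/L2 = DCF/A/- → run D
t=4: L0/L1/L2 = DCF/A/- → run D
t=5: L0/L1/L2 = DCFE/A/- → run D
t=6: L0/L1/L2 = CFE/AD/- → run C
t=7: L0/L1/L2 = CFE/AD/- → run C
t=8: L0/L1/L2 = CFEGH/AD/- → run C
t=9: L0/L1/L2 = FEGH/ADC/- → run F
t=10: L0/L1/L2 = FEGH/ADC/- → run F
t=11: L0/L1/L2 = FEGH/ADC/- → run F
t=12: L0/L1/L2 = EGH/ADCF/- → run E
t=13: L0/L1/L2 = EGH/ADCF/- → run E
t=14: L0/L1/L2 = EGH/ADCF/- → run E
t=15: L0/L1/L2 = GH/ADCFE/- → run G
t=16: L0/L1/L2 = GH/ADCFE/- → run G
t=17: L0/L1/L2 = H/ADCFE/- → run H
t=18: L0/L1/L2 = H/ADCFE/- → run H
t=19: L0/L1/L2 = -/ADCFE/- → run A
t=20: L0/L1/L2 = -/ADCFE/- → run A
t=21: L0/L1/L2 = -/ADCFE/- → run A
t=22: L0/L1/L2 = -/DCFE/- → run D
t=23: L0/L1/L2 = -/DCFE/- → run D
t=24: L0/L1/L2 = -/DCFE/- → run D
t=25: L0/L1/L2 = -/DCFE/- → run D
t=26: L0/L1/L2 = -/CFE/- → run C
t=27: L0/L1/L2 = -/CFE/- → run C
t=28: L0/L1/L2 = -/FE/- → run F
t=29: L0/L1/L2 = -/FE/- → run F
t=30: L0/L1/L2 = -/E/- → run E
t=31: (idle)
t=32: (idle)
t=33: (idle)
t=34: (idle)
t=35: (idle)
t=36: (idle)
t=37: (idle)
t=38: (idle)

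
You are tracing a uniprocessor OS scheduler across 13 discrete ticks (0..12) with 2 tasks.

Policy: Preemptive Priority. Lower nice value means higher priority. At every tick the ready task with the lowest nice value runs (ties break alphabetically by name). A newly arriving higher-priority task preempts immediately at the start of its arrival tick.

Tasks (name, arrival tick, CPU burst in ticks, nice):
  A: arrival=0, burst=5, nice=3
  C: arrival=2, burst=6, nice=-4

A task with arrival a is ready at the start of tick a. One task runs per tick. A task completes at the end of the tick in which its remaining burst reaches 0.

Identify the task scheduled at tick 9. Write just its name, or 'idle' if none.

running at tick 9 = A

t=0: ready={A} → run A
t=1: ready={A} → run A
t=2: ready={A,C} → run C
t=3: ready={A,C} → run C
t=4: ready={A,C} → run C
t=5: ready={A,C} → run C
t=6: ready={A,C} → run C
t=7: ready={A,C} → run C
t=8: ready={A} → run A
t=9: ready={A} → run A
t=10: ready={A} → run A
t=11: (idle)
t=12: (idle)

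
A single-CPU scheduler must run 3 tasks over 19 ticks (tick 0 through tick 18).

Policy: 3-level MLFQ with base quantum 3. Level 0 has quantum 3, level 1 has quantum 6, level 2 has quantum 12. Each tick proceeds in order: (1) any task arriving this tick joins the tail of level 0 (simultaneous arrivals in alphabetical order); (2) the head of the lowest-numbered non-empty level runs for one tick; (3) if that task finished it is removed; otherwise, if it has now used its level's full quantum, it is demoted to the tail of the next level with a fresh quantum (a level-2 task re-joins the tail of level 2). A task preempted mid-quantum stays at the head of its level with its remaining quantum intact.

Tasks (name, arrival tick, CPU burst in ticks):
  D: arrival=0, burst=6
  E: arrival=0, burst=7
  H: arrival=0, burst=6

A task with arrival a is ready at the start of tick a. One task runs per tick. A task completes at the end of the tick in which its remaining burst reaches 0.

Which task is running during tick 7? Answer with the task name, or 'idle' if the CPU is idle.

t=0: L0/L1/L2 = DEH/-/- → run D
t=1: L0/L1/L2 = DEH/-/- → run D
t=2: L0/L1/L2 = DEH/-/- → run D
t=3: L0/L1/L2 = EH/D/- → run E
t=4: L0/L1/L2 = EH/D/- → run E
t=5: L0/L1/L2 = EH/D/- → run E
t=6: L0/L1/L2 = H/DE/- → run H
t=7: L0/L1/L2 = H/DE/- → run H
t=8: L0/L1/L2 = H/DE/- → run H
t=9: L0/L1/L2 = -/DEH/- → run D
t=10: L0/L1/L2 = -/DEH/- → run D
t=11: L0/L1/L2 = -/DEH/- → run D
t=12: L0/L1/L2 = -/EH/- → run E
t=13: L0/L1/L2 = -/EH/- → run E
t=14: L0/L1/L2 = -/EH/- → run E
t=15: L0/L1/L2 = -/EH/- → run E
t=16: L0/L1/L2 = -/H/- → run H
t=17: L0/L1/L2 = -/H/- → run H
t=18: L0/L1/L2 = -/H/- → run H

running at tick 7 = H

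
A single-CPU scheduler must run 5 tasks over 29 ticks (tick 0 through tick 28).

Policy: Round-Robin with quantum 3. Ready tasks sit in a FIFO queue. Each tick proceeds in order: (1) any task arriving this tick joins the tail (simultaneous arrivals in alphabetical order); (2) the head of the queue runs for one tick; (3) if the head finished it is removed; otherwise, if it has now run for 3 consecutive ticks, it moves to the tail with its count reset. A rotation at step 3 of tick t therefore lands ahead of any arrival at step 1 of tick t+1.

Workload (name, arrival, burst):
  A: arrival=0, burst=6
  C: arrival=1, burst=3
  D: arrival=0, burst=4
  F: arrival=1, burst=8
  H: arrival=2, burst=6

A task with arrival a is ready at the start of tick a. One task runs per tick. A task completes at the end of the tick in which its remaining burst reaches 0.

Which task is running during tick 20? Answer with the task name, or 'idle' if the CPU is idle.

running at tick 20 = F

t=0: queue=[A,D] q_used=0 → run A
t=1: queue=[A,D,C,F] q_used=1 → run A
t=2: queue=[A,D,C,F,H] q_used=2 → run A
t=3: queue=[D,C,F,H,A] q_used=0 → run D
t=4: queue=[D,C,F,H,A] q_used=1 → run D
t=5: queue=[D,C,F,H,A] q_used=2 → run D
t=6: queue=[C,F,H,A,D] q_used=0 → run C
t=7: queue=[C,F,H,A,D] q_used=1 → run C
t=8: queue=[C,F,H,A,D] q_used=2 → run C
t=9: queue=[F,H,A,D] q_used=0 → run F
t=10: queue=[F,H,A,D] q_used=1 → run F
t=11: queue=[F,H,A,D] q_used=2 → run F
t=12: queue=[H,A,D,F] q_used=0 → run H
t=13: queue=[H,A,D,F] q_used=1 → run H
t=14: queue=[H,A,D,F] q_used=2 → run H
t=15: queue=[A,D,F,H] q_used=0 → run A
t=16: queue=[A,D,F,H] q_used=1 → run A
t=17: queue=[A,D,F,H] q_used=2 → run A
t=18: queue=[D,F,H] q_used=0 → run D
t=19: queue=[F,H] q_used=0 → run F
t=20: queue=[F,H] q_used=1 → run F
t=21: queue=[F,H] q_used=2 → run F
t=22: queue=[H,F] q_used=0 → run H
t=23: queue=[H,F] q_used=1 → run H
t=24: queue=[H,F] q_used=2 → run H
t=25: queue=[F] q_used=0 → run F
t=26: queue=[F] q_used=1 → run F
t=27: (idle)
t=28: (idle)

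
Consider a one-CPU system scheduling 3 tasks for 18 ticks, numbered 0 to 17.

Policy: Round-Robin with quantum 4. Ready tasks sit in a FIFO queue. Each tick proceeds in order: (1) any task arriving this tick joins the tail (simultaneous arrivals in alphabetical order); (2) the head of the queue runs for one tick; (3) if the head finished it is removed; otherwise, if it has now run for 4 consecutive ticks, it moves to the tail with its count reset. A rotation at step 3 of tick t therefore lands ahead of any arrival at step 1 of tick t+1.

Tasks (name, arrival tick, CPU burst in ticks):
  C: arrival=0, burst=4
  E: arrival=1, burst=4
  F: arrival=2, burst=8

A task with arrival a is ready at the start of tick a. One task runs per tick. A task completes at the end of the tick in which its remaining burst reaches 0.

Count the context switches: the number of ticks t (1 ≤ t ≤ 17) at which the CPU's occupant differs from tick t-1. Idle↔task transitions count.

t=0: queue=[C] q_used=0 → run C
t=1: queue=[C,E] q_used=1 → run C
t=2: queue=[C,E,F] q_used=2 → run C
t=3: queue=[C,E,F] q_used=3 → run C
t=4: queue=[E,F] q_used=0 → run E
t=5: queue=[E,F] q_used=1 → run E
t=6: queue=[E,F] q_used=2 → run E
t=7: queue=[E,F] q_used=3 → run E
t=8: queue=[F] q_used=0 → run F
t=9: queue=[F] q_used=1 → run F
t=10: queue=[F] q_used=2 → run F
t=11: queue=[F] q_used=3 → run F
t=12: queue=[F] q_used=0 → run F
t=13: queue=[F] q_used=1 → run F
t=14: queue=[F] q_used=2 → run F
t=15: queue=[F] q_used=3 → run F
t=16: (idle)
t=17: (idle)

context switches = 3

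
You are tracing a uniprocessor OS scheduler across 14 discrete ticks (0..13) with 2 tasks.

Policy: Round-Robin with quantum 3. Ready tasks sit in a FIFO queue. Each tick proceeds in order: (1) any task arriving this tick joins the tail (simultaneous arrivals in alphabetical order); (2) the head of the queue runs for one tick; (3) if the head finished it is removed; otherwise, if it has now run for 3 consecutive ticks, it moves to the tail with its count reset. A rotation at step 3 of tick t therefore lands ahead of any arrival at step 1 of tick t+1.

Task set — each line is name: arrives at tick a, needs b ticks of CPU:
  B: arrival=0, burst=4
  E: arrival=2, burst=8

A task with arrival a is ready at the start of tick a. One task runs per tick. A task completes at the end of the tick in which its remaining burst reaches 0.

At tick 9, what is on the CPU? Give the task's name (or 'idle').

t=0: queue=[B] q_used=0 → run B
t=1: queue=[B] q_used=1 → run B
t=2: queue=[B,E] q_used=2 → run B
t=3: queue=[E,B] q_used=0 → run E
t=4: queue=[E,B] q_used=1 → run E
t=5: queue=[E,B] q_used=2 → run E
t=6: queue=[B,E] q_used=0 → run B
t=7: queue=[E] q_used=0 → run E
t=8: queue=[E] q_used=1 → run E
t=9: queue=[E] q_used=2 → run E
t=10: queue=[E] q_used=0 → run E
t=11: queue=[E] q_used=1 → run E
t=12: (idle)
t=13: (idle)

running at tick 9 = E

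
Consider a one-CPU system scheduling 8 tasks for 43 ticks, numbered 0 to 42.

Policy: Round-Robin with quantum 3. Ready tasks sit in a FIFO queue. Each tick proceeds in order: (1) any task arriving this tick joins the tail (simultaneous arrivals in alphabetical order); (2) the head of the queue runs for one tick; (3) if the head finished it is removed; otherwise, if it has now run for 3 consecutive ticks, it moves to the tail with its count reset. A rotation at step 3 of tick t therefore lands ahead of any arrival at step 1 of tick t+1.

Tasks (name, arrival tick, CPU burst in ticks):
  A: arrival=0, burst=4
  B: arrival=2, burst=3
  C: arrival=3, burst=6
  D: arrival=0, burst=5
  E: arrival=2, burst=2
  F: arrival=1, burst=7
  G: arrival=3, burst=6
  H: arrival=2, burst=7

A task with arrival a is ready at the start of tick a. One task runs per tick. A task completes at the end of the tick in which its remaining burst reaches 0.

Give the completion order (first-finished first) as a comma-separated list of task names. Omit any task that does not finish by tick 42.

t=0: queue=[A,D] q_used=0 → run A
t=1: queue=[A,D,F] q_used=1 → run A
t=2: queue=[A,D,F,B,E,H] q_used=2 → run A
t=3: queue=[D,F,B,E,H,A,C,G] q_used=0 → run D
t=4: queue=[D,F,B,E,H,A,C,G] q_used=1 → run D
t=5: queue=[D,F,B,E,H,A,C,G] q_used=2 → run D
t=6: queue=[F,B,E,H,A,C,G,D] q_used=0 → run F
t=7: queue=[F,B,E,H,A,C,G,D] q_used=1 → run F
t=8: queue=[F,B,E,H,A,C,G,D] q_used=2 → run F
t=9: queue=[B,E,H,A,C,G,D,F] q_used=0 → run B
t=10: queue=[B,E,H,A,C,G,D,F] q_used=1 → run B
t=11: queue=[B,E,H,A,C,G,D,F] q_used=2 → run B
t=12: queue=[E,H,A,C,G,D,F] q_used=0 → run E
t=13: queue=[E,H,A,C,G,D,F] q_used=1 → run E
t=14: queue=[H,A,C,G,D,F] q_used=0 → run H
t=15: queue=[H,A,C,G,D,F] q_used=1 → run H
t=16: queue=[H,A,C,G,D,F] q_used=2 → run H
t=17: queue=[A,C,G,D,F,H] q_used=0 → run A
t=18: queue=[C,G,D,F,H] q_used=0 → run C
t=19: queue=[C,G,D,F,H] q_used=1 → run C
t=20: queue=[C,G,D,F,H] q_used=2 → run C
t=21: queue=[G,D,F,H,C] q_used=0 → run G
t=22: queue=[G,D,F,H,C] q_used=1 → run G
t=23: queue=[G,D,F,H,C] q_used=2 → run G
t=24: queue=[D,F,H,C,G] q_used=0 → run D
t=25: queue=[D,F,H,C,G] q_used=1 → run D
t=26: queue=[F,H,C,G] q_used=0 → run F
t=27: queue=[F,H,C,G] q_used=1 → run F
t=28: queue=[F,H,C,G] q_used=2 → run F
t=29: queue=[H,C,G,F] q_used=0 → run H
t=30: queue=[H,C,G,F] q_used=1 → run H
t=31: queue=[H,C,G,F] q_used=2 → run H
t=32: queue=[C,G,F,H] q_used=0 → run C
t=33: queue=[C,G,F,H] q_used=1 → run C
t=34: queue=[C,G,F,H] q_used=2 → run C
t=35: queue=[G,F,H] q_used=0 → run G
t=36: queue=[G,F,H] q_used=1 → run G
t=37: queue=[G,F,H] q_used=2 → run G
t=38: queue=[F,H] q_used=0 → run F
t=39: queue=[H] q_used=0 → run H
t=40: (idle)
t=41: (idle)
t=42: (idle)

completion order = B, E, A, D, C, G, F, H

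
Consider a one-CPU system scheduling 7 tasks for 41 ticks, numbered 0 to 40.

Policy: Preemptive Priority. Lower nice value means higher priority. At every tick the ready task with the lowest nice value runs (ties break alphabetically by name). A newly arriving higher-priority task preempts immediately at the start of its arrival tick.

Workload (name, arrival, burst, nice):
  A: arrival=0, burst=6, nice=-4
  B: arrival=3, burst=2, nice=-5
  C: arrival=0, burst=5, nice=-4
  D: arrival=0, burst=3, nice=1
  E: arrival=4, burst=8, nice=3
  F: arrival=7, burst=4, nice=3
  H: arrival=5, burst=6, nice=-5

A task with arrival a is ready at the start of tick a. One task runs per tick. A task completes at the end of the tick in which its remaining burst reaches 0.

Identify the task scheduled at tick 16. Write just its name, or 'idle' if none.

t=0: ready={A,C,D} → run A
t=1: ready={A,C,D} → run A
t=2: ready={A,C,D} → run A
t=3: ready={A,B,C,D} → run B
t=4: ready={A,B,C,D,E} → run B
t=5: ready={A,C,D,E,H} → run H
t=6: ready={A,C,D,E,H} → run H
t=7: ready={A,C,D,E,F,H} → run H
t=8: ready={A,C,D,E,F,H} → run H
t=9: ready={A,C,D,E,F,H} → run H
t=10: ready={A,C,D,E,F,H} → run H
t=11: ready={A,C,D,E,F} → run A
t=12: ready={A,C,D,E,F} → run A
t=13: ready={A,C,D,E,F} → run A
t=14: ready={C,D,E,F} → run C
t=15: ready={C,D,E,F} → run C
t=16: ready={C,D,E,F} → run C
t=17: ready={C,D,E,F} → run C
t=18: ready={C,D,E,F} → run C
t=19: ready={D,E,F} → run D
t=20: ready={D,E,F} → run D
t=21: ready={D,E,F} → run D
t=22: ready={E,F} → run E
t=23: ready={E,F} → run E
t=24: ready={E,F} → run E
t=25: ready={E,F} → run E
t=26: ready={E,F} → run E
t=27: ready={E,F} → run E
t=28: ready={E,F} → run E
t=29: ready={E,F} → run E
t=30: ready={F} → run F
t=31: ready={F} → run F
t=32: ready={F} → run F
t=33: ready={F} → run F
t=34: (idle)
t=35: (idle)
t=36: (idle)
t=37: (idle)
t=38: (idle)
t=39: (idle)
t=40: (idle)

running at tick 16 = C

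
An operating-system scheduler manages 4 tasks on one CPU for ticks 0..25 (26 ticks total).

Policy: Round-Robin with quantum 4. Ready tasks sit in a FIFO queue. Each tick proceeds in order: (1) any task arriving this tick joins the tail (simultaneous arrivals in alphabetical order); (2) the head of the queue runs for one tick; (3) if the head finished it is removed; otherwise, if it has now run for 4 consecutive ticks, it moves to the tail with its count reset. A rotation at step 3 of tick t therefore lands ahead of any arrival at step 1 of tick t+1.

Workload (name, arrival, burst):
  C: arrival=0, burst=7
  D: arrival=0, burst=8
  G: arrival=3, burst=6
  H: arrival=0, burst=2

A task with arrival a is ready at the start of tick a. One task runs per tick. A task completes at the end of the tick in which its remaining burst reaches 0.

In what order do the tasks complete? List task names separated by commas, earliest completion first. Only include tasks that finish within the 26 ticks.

completion order = H, C, D, G

t=0: queue=[C,D,H] q_used=0 → run C
t=1: queue=[C,D,H] q_used=1 → run C
t=2: queue=[C,D,H] q_used=2 → run C
t=3: queue=[C,D,H,G] q_used=3 → run C
t=4: queue=[D,H,G,C] q_used=0 → run D
t=5: queue=[D,H,G,C] q_used=1 → run D
t=6: queue=[D,H,G,C] q_used=2 → run D
t=7: queue=[D,H,G,C] q_used=3 → run D
t=8: queue=[H,G,C,D] q_used=0 → run H
t=9: queue=[H,G,C,D] q_used=1 → run H
t=10: queue=[G,C,D] q_used=0 → run G
t=11: queue=[G,C,D] q_used=1 → run G
t=12: queue=[G,C,D] q_used=2 → run G
t=13: queue=[G,C,D] q_used=3 → run G
t=14: queue=[C,D,G] q_used=0 → run C
t=15: queue=[C,D,G] q_used=1 → run C
t=16: queue=[C,D,G] q_used=2 → run C
t=17: queue=[D,G] q_used=0 → run D
t=18: queue=[D,G] q_used=1 → run D
t=19: queue=[D,G] q_used=2 → run D
t=20: queue=[D,G] q_used=3 → run D
t=21: queue=[G] q_used=0 → run G
t=22: queue=[G] q_used=1 → run G
t=23: (idle)
t=24: (idle)
t=25: (idle)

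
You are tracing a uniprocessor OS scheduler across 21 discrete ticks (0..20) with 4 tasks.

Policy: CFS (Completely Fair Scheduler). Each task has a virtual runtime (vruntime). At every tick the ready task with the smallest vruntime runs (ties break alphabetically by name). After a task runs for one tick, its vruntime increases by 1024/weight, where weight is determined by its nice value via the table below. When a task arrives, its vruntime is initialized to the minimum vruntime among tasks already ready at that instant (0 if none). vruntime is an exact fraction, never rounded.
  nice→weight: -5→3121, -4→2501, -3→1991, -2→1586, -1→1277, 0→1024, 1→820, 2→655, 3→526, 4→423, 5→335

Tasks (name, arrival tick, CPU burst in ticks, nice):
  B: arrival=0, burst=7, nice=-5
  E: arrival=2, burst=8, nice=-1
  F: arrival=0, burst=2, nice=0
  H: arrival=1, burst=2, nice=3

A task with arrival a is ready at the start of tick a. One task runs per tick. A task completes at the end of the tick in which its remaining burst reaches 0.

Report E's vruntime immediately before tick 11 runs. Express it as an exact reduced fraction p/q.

vruntime(E, start of tick 11) = 3072/1277

t=0: vr[B=0 F=0] → run B
t=1: vr[B=1024/3121 F=0 H=0] → run F
t=2: vr[B=1024/3121 E=0 F=1 H=0] → run E
t=3: vr[B=1024/3121 E=1024/1277 F=1 H=0] → run H
t=4: vr[B=1024/3121 E=1024/1277 F=1 H=512/263] → run B
t=5: vr[B=2048/3121 E=1024/1277 F=1 H=512/263] → run B
t=6: vr[B=3072/3121 E=1024/1277 F=1 H=512/263] → run E
t=7: vr[B=3072/3121 E=2048/1277 F=1 H=512/263] → run B
t=8: vr[B=4096/3121 E=2048/1277 F=1 H=512/263] → run F
t=9: vr[B=4096/3121 E=2048/1277 H=512/263] → run B
t=10: vr[B=5120/3121 E=2048/1277 H=512/263] → run E
t=11: vr[B=5120/3121 E=3072/1277 H=512/263] → run B
t=12: vr[B=6144/3121 E=3072/1277 H=512/263] → run H
t=13: vr[B=6144/3121 E=3072/1277] → run B
t=14: vr[E=3072/1277] → run E
t=15: vr[E=4096/1277] → run E
t=16: vr[E=5120/1277] → run E
t=17: vr[E=6144/1277] → run E
t=18: vr[E=7168/1277] → run E
t=19: (idle)
t=20: (idle)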